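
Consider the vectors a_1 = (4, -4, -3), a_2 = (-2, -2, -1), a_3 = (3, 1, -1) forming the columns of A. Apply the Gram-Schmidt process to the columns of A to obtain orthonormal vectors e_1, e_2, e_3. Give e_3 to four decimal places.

e_1 = a_1/‖a_1‖ = (4, -4, -3)/6.4031 = (0.6247, -0.6247, -0.4685).
r_{12} = e_1·a_2 = 0.4685.
u_2 = a_2 − 0.4685·e_1 = (-2.2927, -1.7073, -0.7805).
‖u_2‖ = 2.9632, so e_2 = (-0.7737, -0.5762, -0.2634).
r_{13} = e_1·a_3 = 1.7179; r_{23} = e_2·a_3 = -2.6339.
u_3 = a_3 − 1.7179·e_1 + 2.6339·e_2 = (-0.1111, 0.5556, -0.8889).
‖u_3‖ = 1.0541, so e_3 = (-0.1054, 0.5270, -0.8433).

e_3 = (-0.1054, 0.5270, -0.8433)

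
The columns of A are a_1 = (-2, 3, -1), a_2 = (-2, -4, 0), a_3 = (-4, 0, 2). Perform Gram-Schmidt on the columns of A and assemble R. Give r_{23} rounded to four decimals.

q_1 = a_1/‖a_1‖ = (-2, 3, -1)/3.7417 = (-0.5345, 0.8018, -0.2673).
r_{12} = q_1·a_2 = -2.1381.
u_2 = a_2 + 2.1381·q_1 = (-3.1429, -2.2857, -0.5714).
‖u_2‖ = 3.9279, so q_2 = (-0.8001, -0.5819, -0.1455).
r_{23} = q_2·a_3 = 2.9096.

r_{23} = 2.9096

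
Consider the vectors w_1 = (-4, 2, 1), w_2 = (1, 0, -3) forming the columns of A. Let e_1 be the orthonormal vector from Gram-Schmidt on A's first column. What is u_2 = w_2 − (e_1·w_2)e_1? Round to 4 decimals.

u_2 = (-0.3333, 0.6667, -2.6667)

w_1 = (-4, 2, 1); ‖w_1‖ = 4.5826, so e_1 = (-0.8729, 0.4364, 0.2182).
e_1·w_2 = (-0.8729)·1 + 0.4364·0 + 0.2182·(-3) = -1.5275.
u_2 = w_2 + 1.5275·e_1 = (-0.3333, 0.6667, -2.6667).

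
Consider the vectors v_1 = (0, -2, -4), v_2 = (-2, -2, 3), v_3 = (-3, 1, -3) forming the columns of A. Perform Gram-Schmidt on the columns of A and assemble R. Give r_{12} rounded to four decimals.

r_{12} = -1.7889

v_1 = (0, -2, -4); ‖v_1‖ = 4.4721, so q_1 = (0.0000, -0.4472, -0.8944).
r_{12} = q_1·v_2 = -1.7889.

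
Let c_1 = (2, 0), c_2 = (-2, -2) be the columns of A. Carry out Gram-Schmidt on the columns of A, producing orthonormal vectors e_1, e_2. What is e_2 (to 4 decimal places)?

c_1 = (2, 0); ‖c_1‖ = 2.0000, so e_1 = (1.0000, 0.0000).
e_1·c_2 = 1.0000·(-2) + 0.0000·(-2) = -2.0000.
u_2 = c_2 + 2.0000·e_1 = (0.0000, -2.0000).
‖u_2‖ = 2.0000, so e_2 = (0.0000, -1.0000).

e_2 = (0.0000, -1.0000)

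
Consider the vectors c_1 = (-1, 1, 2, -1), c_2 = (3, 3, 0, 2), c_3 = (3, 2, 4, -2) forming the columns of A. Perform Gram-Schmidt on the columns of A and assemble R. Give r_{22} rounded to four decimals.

c_1 = (-1, 1, 2, -1); ‖c_1‖ = 2.6458, so q_1 = (-0.3780, 0.3780, 0.7559, -0.3780).
q_1·c_2 = (-0.3780)·3 + 0.3780·3 + 0.7559·0 + (-0.3780)·2 = -0.7559.
u_2 = c_2 + 0.7559·q_1 = (2.7143, 3.2857, 0.5714, 1.7143).
r_{22} = ‖u_2‖ = 4.6291.

r_{22} = 4.6291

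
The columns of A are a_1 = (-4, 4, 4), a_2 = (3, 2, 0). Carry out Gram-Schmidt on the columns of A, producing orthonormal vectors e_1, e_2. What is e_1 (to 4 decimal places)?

a_1 = (-4, 4, 4); ‖a_1‖ = 6.9282, so e_1 = (-0.5774, 0.5774, 0.5774).

e_1 = (-0.5774, 0.5774, 0.5774)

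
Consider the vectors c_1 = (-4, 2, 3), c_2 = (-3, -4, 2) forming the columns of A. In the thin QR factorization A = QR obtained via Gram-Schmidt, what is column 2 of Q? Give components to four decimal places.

c_1 = (-4, 2, 3); ‖c_1‖ = 5.3852, so e_1 = (-0.7428, 0.3714, 0.5571).
e_1·c_2 = (-0.7428)·(-3) + 0.3714·(-4) + 0.5571·2 = 1.8570.
u_2 = c_2 − 1.8570·e_1 = (-1.6207, -4.6897, 0.9655).
‖u_2‖ = 5.0549, so e_2 = (-0.3206, -0.9277, 0.1910).

e_2 = (-0.3206, -0.9277, 0.1910)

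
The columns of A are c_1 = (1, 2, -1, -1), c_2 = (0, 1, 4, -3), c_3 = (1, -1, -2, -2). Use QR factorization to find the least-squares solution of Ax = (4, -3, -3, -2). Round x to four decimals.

x = (-0.3030, -0.1324, 1.7512)

c_1 = (1, 2, -1, -1); ‖c_1‖ = 2.6458, so q_1 = (0.3780, 0.7559, -0.3780, -0.3780).
q_1·c_2 = 0.3780·0 + 0.7559·1 + (-0.3780)·4 + (-0.3780)·(-3) = 0.3780.
u_2 = c_2 − 0.3780·q_1 = (-0.1429, 0.7143, 4.1429, -2.8571).
‖u_2‖ = 5.0850, so q_2 = (-0.0281, 0.1405, 0.8147, -0.5619).
q_1·c_3 = 0.3780·1 + 0.7559·(-1) + (-0.3780)·(-2) + (-0.3780)·(-2) = 1.1339; q_2·c_3 = (-0.0281)·1 + 0.1405·(-1) + 0.8147·(-2) + (-0.5619)·(-2) = -0.6743.
u_3 = c_3 − 1.1339·q_1 + 0.6743·q_2 = (0.5525, -1.7624, -1.0221, -1.9503).
‖u_3‖ = 2.8740, so q_3 = (0.1922, -0.6132, -0.3556, -0.6786).
Qᵀb = (1.1339, -1.8542, 5.0328).
Back-substitute: x_3 = 5.0328/2.8740 = 1.7512.
x_2 = (-1.8542 + 0.6743·1.7512)/5.0850 = -0.1324.
x_1 = (1.1339 − 0.3780·(-0.1324) − 1.1339·1.7512)/2.6458 = -0.3030.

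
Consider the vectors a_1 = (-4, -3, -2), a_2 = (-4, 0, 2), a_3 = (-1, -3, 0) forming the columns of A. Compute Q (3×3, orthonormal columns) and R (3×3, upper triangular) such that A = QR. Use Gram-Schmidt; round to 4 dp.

e_1 = a_1/‖a_1‖ = (-4, -3, -2)/5.3852 = (-0.7428, -0.5571, -0.3714).
r_{12} = e_1·a_2 = 2.2283.
u_2 = a_2 − 2.2283·e_1 = (-2.3448, 1.2414, 2.8276).
‖u_2‖ = 3.8774, so e_2 = (-0.6047, 0.3202, 0.7292).
r_{13} = e_1·a_3 = 2.4140; r_{23} = e_2·a_3 = -0.3557.
u_3 = a_3 − 2.4140·e_1 + 0.3557·e_2 = (0.5780, -1.5413, 1.1560).
‖u_3‖ = 2.0114, so e_3 = (0.2873, -0.7663, 0.5747).

Q = [[-0.7428, -0.6047, 0.2873], [-0.5571, 0.3202, -0.7663], [-0.3714, 0.7292, 0.5747]], R = [[5.3852, 2.2283, 2.4140], [0.0000, 3.8774, -0.3557], [0.0000, 0.0000, 2.0114]]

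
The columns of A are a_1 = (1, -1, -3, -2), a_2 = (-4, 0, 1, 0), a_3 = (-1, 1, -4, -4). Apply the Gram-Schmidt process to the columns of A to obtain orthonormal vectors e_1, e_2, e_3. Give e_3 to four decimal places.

a_1 = (1, -1, -3, -2); ‖a_1‖ = 3.8730, so e_1 = (0.2582, -0.2582, -0.7746, -0.5164).
e_1·a_2 = 0.2582·(-4) + (-0.2582)·0 + (-0.7746)·1 + (-0.5164)·0 = -1.8074.
u_2 = a_2 + 1.8074·e_1 = (-3.5333, -0.4667, -0.4000, -0.9333).
‖u_2‖ = 3.7059, so e_2 = (-0.9534, -0.1259, -0.1079, -0.2519).
e_1·a_3 = 0.2582·(-1) + (-0.2582)·1 + (-0.7746)·(-4) + (-0.5164)·(-4) = 4.6476; e_2·a_3 = (-0.9534)·(-1) + (-0.1259)·1 + (-0.1079)·(-4) + (-0.2519)·(-4) = 2.2667.
u_3 = a_3 − 4.6476·e_1 − 2.2667·e_2 = (-0.0388, 2.4854, -0.1553, -1.0291).
‖u_3‖ = 2.6948, so e_3 = (-0.0144, 0.9223, -0.0576, -0.3819).

e_3 = (-0.0144, 0.9223, -0.0576, -0.3819)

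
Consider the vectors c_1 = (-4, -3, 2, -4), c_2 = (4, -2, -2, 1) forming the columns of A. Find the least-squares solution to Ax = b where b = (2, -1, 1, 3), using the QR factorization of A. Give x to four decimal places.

c_1 = (-4, -3, 2, -4); ‖c_1‖ = 6.7082, so q_1 = (-0.5963, -0.4472, 0.2981, -0.5963).
q_1·c_2 = (-0.5963)·4 + (-0.4472)·(-2) + 0.2981·(-2) + (-0.5963)·1 = -2.6833.
u_2 = c_2 + 2.6833·q_1 = (2.4000, -3.2000, -1.2000, -0.6000).
‖u_2‖ = 4.2190, so q_2 = (0.5689, -0.7585, -0.2844, -0.1422).
Qᵀb = (-2.2361, 1.1851).
Back-substitute: x_2 = 1.1851/4.2190 = 0.2809.
x_1 = (-2.2361 + 2.6833·0.2809)/6.7082 = -0.2210.

x = (-0.2210, 0.2809)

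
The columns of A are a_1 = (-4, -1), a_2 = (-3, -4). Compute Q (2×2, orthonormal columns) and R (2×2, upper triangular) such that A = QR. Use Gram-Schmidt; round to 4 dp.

e_1 = a_1/‖a_1‖ = (-4, -1)/4.1231 = (-0.9701, -0.2425).
r_{12} = e_1·a_2 = 3.8806.
u_2 = a_2 − 3.8806·e_1 = (0.7647, -3.0588).
‖u_2‖ = 3.1530, so e_2 = (0.2425, -0.9701).

Q = [[-0.9701, 0.2425], [-0.2425, -0.9701]], R = [[4.1231, 3.8806], [0.0000, 3.1530]]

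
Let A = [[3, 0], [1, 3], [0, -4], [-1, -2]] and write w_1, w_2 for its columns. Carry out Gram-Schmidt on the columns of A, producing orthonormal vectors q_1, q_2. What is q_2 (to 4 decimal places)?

q_2 = (-0.2638, 0.4924, -0.7737, -0.2989)

q_1 = w_1/‖w_1‖ = (3, 1, 0, -1)/3.3166 = (0.9045, 0.3015, 0.0000, -0.3015).
r_{12} = q_1·w_2 = 1.5076.
u_2 = w_2 − 1.5076·q_1 = (-1.3636, 2.5455, -4.0000, -1.5455).
‖u_2‖ = 5.1698, so q_2 = (-0.2638, 0.4924, -0.7737, -0.2989).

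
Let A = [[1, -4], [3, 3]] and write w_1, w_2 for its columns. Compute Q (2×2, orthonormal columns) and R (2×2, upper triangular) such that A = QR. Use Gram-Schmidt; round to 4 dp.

Q = [[0.3162, -0.9487], [0.9487, 0.3162]], R = [[3.1623, 1.5811], [0.0000, 4.7434]]

w_1 = (1, 3); ‖w_1‖ = 3.1623, so e_1 = (0.3162, 0.9487).
e_1·w_2 = 0.3162·(-4) + 0.9487·3 = 1.5811.
u_2 = w_2 − 1.5811·e_1 = (-4.5000, 1.5000).
‖u_2‖ = 4.7434, so e_2 = (-0.9487, 0.3162).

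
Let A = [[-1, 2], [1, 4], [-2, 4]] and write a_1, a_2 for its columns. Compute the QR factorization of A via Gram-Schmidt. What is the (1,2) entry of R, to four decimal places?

a_1 = (-1, 1, -2); ‖a_1‖ = 2.4495, so q_1 = (-0.4082, 0.4082, -0.8165).
r_{12} = q_1·a_2 = -2.4495.

r_{12} = -2.4495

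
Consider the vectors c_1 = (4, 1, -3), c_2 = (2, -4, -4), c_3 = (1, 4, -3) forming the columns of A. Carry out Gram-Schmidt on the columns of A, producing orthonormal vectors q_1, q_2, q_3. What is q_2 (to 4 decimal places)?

c_1 = (4, 1, -3); ‖c_1‖ = 5.0990, so q_1 = (0.7845, 0.1961, -0.5883).
q_1·c_2 = 0.7845·2 + 0.1961·(-4) + (-0.5883)·(-4) = 3.1379.
u_2 = c_2 − 3.1379·q_1 = (-0.4615, -4.6154, -2.1538).
‖u_2‖ = 5.1141, so q_2 = (-0.0902, -0.9025, -0.4212).

q_2 = (-0.0902, -0.9025, -0.4212)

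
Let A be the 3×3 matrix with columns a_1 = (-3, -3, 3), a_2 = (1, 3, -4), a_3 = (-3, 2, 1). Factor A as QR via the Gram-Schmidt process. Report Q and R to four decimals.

Q = [[-0.5774, -0.7715, -0.2673], [-0.5774, 0.1543, 0.8018], [0.5774, -0.6172, 0.5345]], R = [[5.1962, -4.6188, 1.1547], [0.0000, 2.1602, 2.0059], [0.0000, 0.0000, 2.9399]]

e_1 = a_1/‖a_1‖ = (-3, -3, 3)/5.1962 = (-0.5774, -0.5774, 0.5774).
r_{12} = e_1·a_2 = -4.6188.
u_2 = a_2 + 4.6188·e_1 = (-1.6667, 0.3333, -1.3333).
‖u_2‖ = 2.1602, so e_2 = (-0.7715, 0.1543, -0.6172).
r_{13} = e_1·a_3 = 1.1547; r_{23} = e_2·a_3 = 2.0059.
u_3 = a_3 − 1.1547·e_1 − 2.0059·e_2 = (-0.7857, 2.3571, 1.5714).
‖u_3‖ = 2.9399, so e_3 = (-0.2673, 0.8018, 0.5345).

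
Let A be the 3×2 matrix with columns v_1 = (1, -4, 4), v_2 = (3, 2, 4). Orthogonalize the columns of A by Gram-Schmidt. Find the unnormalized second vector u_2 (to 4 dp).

v_1 = (1, -4, 4); ‖v_1‖ = 5.7446, so q_1 = (0.1741, -0.6963, 0.6963).
q_1·v_2 = 0.1741·3 + (-0.6963)·2 + 0.6963·4 = 1.9149.
u_2 = v_2 − 1.9149·q_1 = (2.6667, 3.3333, 2.6667).

u_2 = (2.6667, 3.3333, 2.6667)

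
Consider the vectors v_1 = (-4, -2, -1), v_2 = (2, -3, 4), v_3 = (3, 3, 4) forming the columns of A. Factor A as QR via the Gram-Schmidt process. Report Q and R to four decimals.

Q = [[-0.8729, 0.1641, -0.4595], [-0.4364, -0.6837, 0.5849], [-0.2182, 0.7111, 0.6684]], R = [[4.5826, -1.3093, -4.8008], [0.0000, 5.2236, 1.2854], [0.0000, 0.0000, 3.0496]]

v_1 = (-4, -2, -1); ‖v_1‖ = 4.5826, so e_1 = (-0.8729, -0.4364, -0.2182).
e_1·v_2 = (-0.8729)·2 + (-0.4364)·(-3) + (-0.2182)·4 = -1.3093.
u_2 = v_2 + 1.3093·e_1 = (0.8571, -3.5714, 3.7143).
‖u_2‖ = 5.2236, so e_2 = (0.1641, -0.6837, 0.7111).
e_1·v_3 = (-0.8729)·3 + (-0.4364)·3 + (-0.2182)·4 = -4.8008; e_2·v_3 = 0.1641·3 + (-0.6837)·3 + 0.7111·4 = 1.2854.
u_3 = v_3 + 4.8008·e_1 − 1.2854·e_2 = (-1.4014, 1.7836, 2.0384).
‖u_3‖ = 3.0496, so e_3 = (-0.4595, 0.5849, 0.6684).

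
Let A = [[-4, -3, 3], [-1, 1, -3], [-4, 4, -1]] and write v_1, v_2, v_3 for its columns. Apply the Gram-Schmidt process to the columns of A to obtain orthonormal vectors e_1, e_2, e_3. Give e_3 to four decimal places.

v_1 = (-4, -1, -4); ‖v_1‖ = 5.7446, so e_1 = (-0.6963, -0.1741, -0.6963).
e_1·v_2 = (-0.6963)·(-3) + (-0.1741)·1 + (-0.6963)·4 = -0.8704.
u_2 = v_2 + 0.8704·e_1 = (-3.6061, 0.8485, 3.3939).
‖u_2‖ = 5.0242, so e_2 = (-0.7177, 0.1689, 0.6755).
e_1·v_3 = (-0.6963)·3 + (-0.1741)·(-3) + (-0.6963)·(-1) = -0.8704; e_2·v_3 = (-0.7177)·3 + 0.1689·(-3) + 0.6755·(-1) = -3.3354.
u_3 = v_3 + 0.8704·e_1 + 3.3354·e_2 = (0.0000, -2.5882, 0.6471).
‖u_3‖ = 2.6679, so e_3 = (0.0000, -0.9701, 0.2425).

e_3 = (0.0000, -0.9701, 0.2425)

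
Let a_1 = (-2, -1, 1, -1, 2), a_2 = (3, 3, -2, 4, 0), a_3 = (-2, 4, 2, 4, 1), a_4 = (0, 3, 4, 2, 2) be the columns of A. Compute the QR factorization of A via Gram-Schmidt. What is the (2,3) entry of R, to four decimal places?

r_{23} = 4.2972

q_1 = a_1/‖a_1‖ = (-2, -1, 1, -1, 2)/3.3166 = (-0.6030, -0.3015, 0.3015, -0.3015, 0.6030).
r_{12} = q_1·a_2 = -4.5227.
u_2 = a_2 + 4.5227·q_1 = (0.2727, 1.6364, -0.6364, 2.6364, 2.7273).
‖u_2‖ = 4.1887, so q_2 = (0.0651, 0.3907, -0.1519, 0.6294, 0.6511).
r_{23} = q_2·a_3 = 4.2972.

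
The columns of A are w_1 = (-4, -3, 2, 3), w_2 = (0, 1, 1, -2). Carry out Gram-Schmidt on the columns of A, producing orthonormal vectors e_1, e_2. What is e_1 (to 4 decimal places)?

w_1 = (-4, -3, 2, 3); ‖w_1‖ = 6.1644, so e_1 = (-0.6489, -0.4867, 0.3244, 0.4867).

e_1 = (-0.6489, -0.4867, 0.3244, 0.4867)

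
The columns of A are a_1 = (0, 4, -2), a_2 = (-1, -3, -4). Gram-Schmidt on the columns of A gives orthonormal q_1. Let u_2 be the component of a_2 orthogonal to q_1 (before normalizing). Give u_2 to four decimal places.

u_2 = (-1.0000, -2.2000, -4.4000)

a_1 = (0, 4, -2); ‖a_1‖ = 4.4721, so q_1 = (0.0000, 0.8944, -0.4472).
q_1·a_2 = 0.0000·(-1) + 0.8944·(-3) + (-0.4472)·(-4) = -0.8944.
u_2 = a_2 + 0.8944·q_1 = (-1.0000, -2.2000, -4.4000).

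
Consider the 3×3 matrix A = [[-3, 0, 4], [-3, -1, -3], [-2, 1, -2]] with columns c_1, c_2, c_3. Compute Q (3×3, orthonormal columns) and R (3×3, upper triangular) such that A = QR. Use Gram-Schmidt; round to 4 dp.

q_1 = c_1/‖c_1‖ = (-3, -3, -2)/4.6904 = (-0.6396, -0.6396, -0.4264).
r_{12} = q_1·c_2 = 0.2132.
u_2 = c_2 − 0.2132·q_1 = (0.1364, -0.8636, 1.0909).
‖u_2‖ = 1.3981, so q_2 = (0.0975, -0.6177, 0.7803).
r_{13} = q_1·c_3 = 0.2132; r_{23} = q_2·c_3 = 0.6828.
u_3 = c_3 − 0.2132·q_1 − 0.6828·q_2 = (4.0698, -2.4419, -2.4419).
‖u_3‖ = 5.3374, so q_3 = (0.7625, -0.4575, -0.4575).

Q = [[-0.6396, 0.0975, 0.7625], [-0.6396, -0.6177, -0.4575], [-0.4264, 0.7803, -0.4575]], R = [[4.6904, 0.2132, 0.2132], [0.0000, 1.3981, 0.6828], [0.0000, 0.0000, 5.3374]]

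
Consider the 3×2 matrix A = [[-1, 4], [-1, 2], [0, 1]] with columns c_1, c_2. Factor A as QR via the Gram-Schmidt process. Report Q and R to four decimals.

q_1 = c_1/‖c_1‖ = (-1, -1, 0)/1.4142 = (-0.7071, -0.7071, 0.0000).
r_{12} = q_1·c_2 = -4.2426.
u_2 = c_2 + 4.2426·q_1 = (1.0000, -1.0000, 1.0000).
‖u_2‖ = 1.7321, so q_2 = (0.5774, -0.5774, 0.5774).

Q = [[-0.7071, 0.5774], [-0.7071, -0.5774], [0.0000, 0.5774]], R = [[1.4142, -4.2426], [0.0000, 1.7321]]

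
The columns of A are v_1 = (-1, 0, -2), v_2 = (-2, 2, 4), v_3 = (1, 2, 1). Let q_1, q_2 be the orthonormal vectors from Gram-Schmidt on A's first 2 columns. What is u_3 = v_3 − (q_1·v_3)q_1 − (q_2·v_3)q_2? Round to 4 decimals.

q_1 = v_1/‖v_1‖ = (-1, 0, -2)/2.2361 = (-0.4472, 0.0000, -0.8944).
r_{12} = q_1·v_2 = -2.6833.
u_2 = v_2 + 2.6833·q_1 = (-3.2000, 2.0000, 1.6000).
‖u_2‖ = 4.0988, so q_2 = (-0.7807, 0.4880, 0.3904).
r_{13} = q_1·v_3 = -1.3416; r_{23} = q_2·v_3 = 0.5855.
u_3 = v_3 + 1.3416·q_1 − 0.5855·q_2 = (0.8571, 1.7143, -0.4286).

u_3 = (0.8571, 1.7143, -0.4286)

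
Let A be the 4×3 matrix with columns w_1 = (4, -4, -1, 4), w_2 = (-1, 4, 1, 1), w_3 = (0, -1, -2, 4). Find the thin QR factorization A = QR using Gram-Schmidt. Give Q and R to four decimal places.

Q = [[0.5714, 0.1071, -0.6654], [-0.5714, 0.7217, -0.1109], [-0.1429, 0.1804, -0.6210], [0.5714, 0.6597, 0.3992]], R = [[7.0000, -2.4286, 3.1429], [0.0000, 3.6197, 1.5561], [0.0000, 0.0000, 2.9497]]

e_1 = w_1/‖w_1‖ = (4, -4, -1, 4)/7.0000 = (0.5714, -0.5714, -0.1429, 0.5714).
r_{12} = e_1·w_2 = -2.4286.
u_2 = w_2 + 2.4286·e_1 = (0.3878, 2.6122, 0.6531, 2.3878).
‖u_2‖ = 3.6197, so e_2 = (0.1071, 0.7217, 0.1804, 0.6597).
r_{13} = e_1·w_3 = 3.1429; r_{23} = e_2·w_3 = 1.5561.
u_3 = w_3 − 3.1429·e_1 − 1.5561·e_2 = (-1.9626, -0.3271, -1.8318, 1.1776).
‖u_3‖ = 2.9497, so e_3 = (-0.6654, -0.1109, -0.6210, 0.3992).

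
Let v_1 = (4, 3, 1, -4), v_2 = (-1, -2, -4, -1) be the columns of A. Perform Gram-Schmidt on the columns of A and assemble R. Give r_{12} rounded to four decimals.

v_1 = (4, 3, 1, -4); ‖v_1‖ = 6.4807, so q_1 = (0.6172, 0.4629, 0.1543, -0.6172).
r_{12} = q_1·v_2 = -1.5430.

r_{12} = -1.5430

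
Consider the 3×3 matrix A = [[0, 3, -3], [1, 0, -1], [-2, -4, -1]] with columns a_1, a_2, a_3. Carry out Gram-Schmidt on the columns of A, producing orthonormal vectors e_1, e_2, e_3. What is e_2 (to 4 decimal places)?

e_2 = (0.8589, -0.4581, -0.2290)

a_1 = (0, 1, -2); ‖a_1‖ = 2.2361, so e_1 = (0.0000, 0.4472, -0.8944).
e_1·a_2 = 0.0000·3 + 0.4472·0 + (-0.8944)·(-4) = 3.5777.
u_2 = a_2 − 3.5777·e_1 = (3.0000, -1.6000, -0.8000).
‖u_2‖ = 3.4928, so e_2 = (0.8589, -0.4581, -0.2290).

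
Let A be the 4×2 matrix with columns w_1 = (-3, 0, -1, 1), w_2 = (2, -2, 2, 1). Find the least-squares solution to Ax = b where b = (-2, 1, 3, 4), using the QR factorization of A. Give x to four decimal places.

w_1 = (-3, 0, -1, 1); ‖w_1‖ = 3.3166, so q_1 = (-0.9045, 0.0000, -0.3015, 0.3015).
q_1·w_2 = (-0.9045)·2 + 0.0000·(-2) + (-0.3015)·2 + 0.3015·1 = -2.1106.
u_2 = w_2 + 2.1106·q_1 = (0.0909, -2.0000, 1.3636, 1.6364).
‖u_2‖ = 2.9233, so q_2 = (0.0311, -0.6842, 0.4665, 0.5598).
Qᵀb = (2.1106, 2.8922).
Back-substitute: x_2 = 2.8922/2.9233 = 0.9894.
x_1 = (2.1106 + 2.1106·0.9894)/3.3166 = 1.2660.

x = (1.2660, 0.9894)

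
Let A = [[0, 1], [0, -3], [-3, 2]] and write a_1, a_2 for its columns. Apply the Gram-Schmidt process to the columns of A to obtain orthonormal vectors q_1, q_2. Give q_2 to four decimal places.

q_2 = (0.3162, -0.9487, 0.0000)

a_1 = (0, 0, -3); ‖a_1‖ = 3.0000, so q_1 = (0.0000, 0.0000, -1.0000).
q_1·a_2 = 0.0000·1 + 0.0000·(-3) + (-1.0000)·2 = -2.0000.
u_2 = a_2 + 2.0000·q_1 = (1.0000, -3.0000, 0.0000).
‖u_2‖ = 3.1623, so q_2 = (0.3162, -0.9487, 0.0000).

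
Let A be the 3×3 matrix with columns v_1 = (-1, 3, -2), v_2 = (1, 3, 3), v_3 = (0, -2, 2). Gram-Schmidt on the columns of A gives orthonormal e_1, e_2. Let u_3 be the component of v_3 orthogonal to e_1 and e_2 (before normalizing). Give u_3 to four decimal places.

v_1 = (-1, 3, -2); ‖v_1‖ = 3.7417, so e_1 = (-0.2673, 0.8018, -0.5345).
e_1·v_2 = (-0.2673)·1 + 0.8018·3 + (-0.5345)·3 = 0.5345.
u_2 = v_2 − 0.5345·e_1 = (1.1429, 2.5714, 3.2857).
‖u_2‖ = 4.3260, so e_2 = (0.2642, 0.5944, 0.7595).
e_1·v_3 = (-0.2673)·0 + 0.8018·(-2) + (-0.5345)·2 = -2.6726; e_2·v_3 = 0.2642·0 + 0.5944·(-2) + 0.7595·2 = 0.3302.
u_3 = v_3 + 2.6726·e_1 − 0.3302·e_2 = (-0.8015, -0.0534, 0.3206).

u_3 = (-0.8015, -0.0534, 0.3206)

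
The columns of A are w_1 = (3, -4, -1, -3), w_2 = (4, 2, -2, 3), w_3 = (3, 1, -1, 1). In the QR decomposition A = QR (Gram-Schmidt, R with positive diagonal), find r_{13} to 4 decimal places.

w_1 = (3, -4, -1, -3); ‖w_1‖ = 5.9161, so e_1 = (0.5071, -0.6761, -0.1690, -0.5071).
r_{13} = e_1·w_3 = 0.5071.

r_{13} = 0.5071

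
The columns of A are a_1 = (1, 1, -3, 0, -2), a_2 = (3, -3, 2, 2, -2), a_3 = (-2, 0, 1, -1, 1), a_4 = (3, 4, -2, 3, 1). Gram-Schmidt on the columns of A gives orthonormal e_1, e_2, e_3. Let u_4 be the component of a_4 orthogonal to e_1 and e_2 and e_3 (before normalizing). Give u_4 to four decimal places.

a_1 = (1, 1, -3, 0, -2); ‖a_1‖ = 3.8730, so e_1 = (0.2582, 0.2582, -0.7746, 0.0000, -0.5164).
e_1·a_2 = 0.2582·3 + 0.2582·(-3) + (-0.7746)·2 + 0.0000·2 + (-0.5164)·(-2) = -0.5164.
u_2 = a_2 + 0.5164·e_1 = (3.1333, -2.8667, 1.6000, 2.0000, -2.2667).
‖u_2‖ = 5.4528, so e_2 = (0.5746, -0.5257, 0.2934, 0.3668, -0.4157).
e_1·a_3 = 0.2582·(-2) + 0.2582·0 + (-0.7746)·1 + 0.0000·(-1) + (-0.5164)·1 = -1.8074; e_2·a_3 = 0.5746·(-2) + (-0.5257)·0 + 0.2934·1 + 0.3668·(-1) + (-0.4157)·1 = -1.6383.
u_3 = a_3 + 1.8074·e_1 + 1.6383·e_2 = (-0.5919, -0.3946, 0.0807, -0.3991, -0.6143).
‖u_3‖ = 1.0244, so e_3 = (-0.5778, -0.3852, 0.0788, -0.3896, -0.5997).
e_1·a_4 = 0.2582·3 + 0.2582·4 + (-0.7746)·(-2) + 0.0000·3 + (-0.5164)·1 = 2.8402; e_2·a_4 = 0.5746·3 + (-0.5257)·4 + 0.2934·(-2) + 0.3668·3 + (-0.4157)·1 = -0.2812; e_3·a_4 = (-0.5778)·3 + (-0.3852)·4 + 0.0788·(-2) + (-0.3896)·3 + (-0.5997)·1 = -5.2006.
u_4 = a_4 − 2.8402·e_1 + 0.2812·e_2 + 5.2006·e_3 = (-0.5769, 1.1154, 0.6923, 1.0769, -0.7692).

u_4 = (-0.5769, 1.1154, 0.6923, 1.0769, -0.7692)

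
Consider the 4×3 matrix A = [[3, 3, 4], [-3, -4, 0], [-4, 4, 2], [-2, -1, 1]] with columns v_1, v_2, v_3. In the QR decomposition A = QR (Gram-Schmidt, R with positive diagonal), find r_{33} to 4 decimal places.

e_1 = v_1/‖v_1‖ = (3, -3, -4, -2)/6.1644 = (0.4867, -0.4867, -0.6489, -0.3244).
r_{12} = e_1·v_2 = 1.1355.
u_2 = v_2 − 1.1355·e_1 = (2.4474, -3.4474, 4.7368, -0.6316).
‖u_2‖ = 6.3805, so e_2 = (0.3836, -0.5403, 0.7424, -0.0990).
r_{13} = e_1·v_3 = 0.3244; r_{23} = e_2·v_3 = 2.9201.
u_3 = v_3 − 0.3244·e_1 − 2.9201·e_2 = (2.7220, 1.7356, 0.0427, 1.3943).
r_{33} = ‖u_3‖ = 3.5168.

r_{33} = 3.5168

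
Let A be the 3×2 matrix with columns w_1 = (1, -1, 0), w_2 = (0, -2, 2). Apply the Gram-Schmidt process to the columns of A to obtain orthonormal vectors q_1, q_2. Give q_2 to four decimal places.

w_1 = (1, -1, 0); ‖w_1‖ = 1.4142, so q_1 = (0.7071, -0.7071, 0.0000).
q_1·w_2 = 0.7071·0 + (-0.7071)·(-2) + 0.0000·2 = 1.4142.
u_2 = w_2 − 1.4142·q_1 = (-1.0000, -1.0000, 2.0000).
‖u_2‖ = 2.4495, so q_2 = (-0.4082, -0.4082, 0.8165).

q_2 = (-0.4082, -0.4082, 0.8165)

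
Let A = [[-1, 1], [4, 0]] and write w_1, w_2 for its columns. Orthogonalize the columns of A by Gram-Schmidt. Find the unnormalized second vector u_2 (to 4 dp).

u_2 = (0.9412, 0.2353)

e_1 = w_1/‖w_1‖ = (-1, 4)/4.1231 = (-0.2425, 0.9701).
r_{12} = e_1·w_2 = -0.2425.
u_2 = w_2 + 0.2425·e_1 = (0.9412, 0.2353).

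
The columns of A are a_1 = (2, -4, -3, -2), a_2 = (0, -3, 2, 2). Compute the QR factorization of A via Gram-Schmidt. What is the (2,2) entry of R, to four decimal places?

e_1 = a_1/‖a_1‖ = (2, -4, -3, -2)/5.7446 = (0.3482, -0.6963, -0.5222, -0.3482).
r_{12} = e_1·a_2 = 0.3482.
u_2 = a_2 − 0.3482·e_1 = (-0.1212, -2.7576, 2.1818, 2.1212).
r_{22} = ‖u_2‖ = 4.1084.

r_{22} = 4.1084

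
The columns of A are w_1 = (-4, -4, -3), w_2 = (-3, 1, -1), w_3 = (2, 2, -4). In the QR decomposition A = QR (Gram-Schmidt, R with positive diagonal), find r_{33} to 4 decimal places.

w_1 = (-4, -4, -3); ‖w_1‖ = 6.4031, so q_1 = (-0.6247, -0.6247, -0.4685).
q_1·w_2 = (-0.6247)·(-3) + (-0.6247)·1 + (-0.4685)·(-1) = 1.7179.
u_2 = w_2 − 1.7179·q_1 = (-1.9268, 2.0732, -0.1951).
‖u_2‖ = 2.8370, so q_2 = (-0.6792, 0.7308, -0.0688).
q_1·w_3 = (-0.6247)·2 + (-0.6247)·2 + (-0.4685)·(-4) = -0.6247; q_2·w_3 = (-0.6792)·2 + 0.7308·2 + (-0.0688)·(-4) = 0.3783.
u_3 = w_3 + 0.6247·q_1 − 0.3783·q_2 = (1.8667, 1.3333, -4.2667).
r_{33} = ‖u_3‖ = 4.8442.

r_{33} = 4.8442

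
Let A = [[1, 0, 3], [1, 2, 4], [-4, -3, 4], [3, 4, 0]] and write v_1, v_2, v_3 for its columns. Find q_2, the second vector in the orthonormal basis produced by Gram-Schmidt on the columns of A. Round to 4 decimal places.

q_2 = (-0.4837, 0.5209, 0.4279, 0.5581)

v_1 = (1, 1, -4, 3); ‖v_1‖ = 5.1962, so q_1 = (0.1925, 0.1925, -0.7698, 0.5774).
q_1·v_2 = 0.1925·0 + 0.1925·2 + (-0.7698)·(-3) + 0.5774·4 = 5.0037.
u_2 = v_2 − 5.0037·q_1 = (-0.9630, 1.0370, 0.8519, 1.1111).
‖u_2‖ = 1.9907, so q_2 = (-0.4837, 0.5209, 0.4279, 0.5581).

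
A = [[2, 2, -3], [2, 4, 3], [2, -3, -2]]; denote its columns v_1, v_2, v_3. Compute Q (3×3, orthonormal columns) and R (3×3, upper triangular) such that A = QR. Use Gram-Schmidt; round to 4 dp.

v_1 = (2, 2, 2); ‖v_1‖ = 3.4641, so e_1 = (0.5774, 0.5774, 0.5774).
e_1·v_2 = 0.5774·2 + 0.5774·4 + 0.5774·(-3) = 1.7321.
u_2 = v_2 − 1.7321·e_1 = (1.0000, 3.0000, -4.0000).
‖u_2‖ = 5.0990, so e_2 = (0.1961, 0.5883, -0.7845).
e_1·v_3 = 0.5774·(-3) + 0.5774·3 + 0.5774·(-2) = -1.1547; e_2·v_3 = 0.1961·(-3) + 0.5883·3 + (-0.7845)·(-2) = 2.7456.
u_3 = v_3 + 1.1547·e_1 − 2.7456·e_2 = (-2.8718, 2.0513, 0.8205).
‖u_3‖ = 3.6233, so e_3 = (-0.7926, 0.5661, 0.2265).

Q = [[0.5774, 0.1961, -0.7926], [0.5774, 0.5883, 0.5661], [0.5774, -0.7845, 0.2265]], R = [[3.4641, 1.7321, -1.1547], [0.0000, 5.0990, 2.7456], [0.0000, 0.0000, 3.6233]]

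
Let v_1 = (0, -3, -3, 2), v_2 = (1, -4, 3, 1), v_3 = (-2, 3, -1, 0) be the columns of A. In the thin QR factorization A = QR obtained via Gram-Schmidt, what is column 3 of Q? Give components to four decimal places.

q_1 = v_1/‖v_1‖ = (0, -3, -3, 2)/4.6904 = (0.0000, -0.6396, -0.6396, 0.4264).
r_{12} = q_1·v_2 = 1.0660.
u_2 = v_2 − 1.0660·q_1 = (1.0000, -3.3182, 3.6818, 0.5455).
‖u_2‖ = 5.0856, so q_2 = (0.1966, -0.6525, 0.7240, 0.1073).
r_{13} = q_1·v_3 = -1.2792; r_{23} = q_2·v_3 = -3.0746.
u_3 = v_3 + 1.2792·q_1 + 3.0746·q_2 = (-1.3954, 0.1757, 0.4077, 0.8752).
‖u_3‖ = 1.7060, so q_3 = (-0.8180, 0.1030, 0.2390, 0.5130).

q_3 = (-0.8180, 0.1030, 0.2390, 0.5130)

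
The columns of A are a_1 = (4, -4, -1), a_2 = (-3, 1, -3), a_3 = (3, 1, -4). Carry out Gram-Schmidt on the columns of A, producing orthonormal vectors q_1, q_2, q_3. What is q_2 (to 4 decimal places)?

q_2 = (-0.3823, -0.1545, -0.9110)

a_1 = (4, -4, -1); ‖a_1‖ = 5.7446, so q_1 = (0.6963, -0.6963, -0.1741).
q_1·a_2 = 0.6963·(-3) + (-0.6963)·1 + (-0.1741)·(-3) = -2.2630.
u_2 = a_2 + 2.2630·q_1 = (-1.4242, -0.5758, -3.3939).
‖u_2‖ = 3.7254, so q_2 = (-0.3823, -0.1545, -0.9110).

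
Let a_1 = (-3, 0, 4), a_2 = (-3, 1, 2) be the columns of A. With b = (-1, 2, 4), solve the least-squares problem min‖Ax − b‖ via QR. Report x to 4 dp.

a_1 = (-3, 0, 4); ‖a_1‖ = 5.0000, so e_1 = (-0.6000, 0.0000, 0.8000).
e_1·a_2 = (-0.6000)·(-3) + 0.0000·1 + 0.8000·2 = 3.4000.
u_2 = a_2 − 3.4000·e_1 = (-0.9600, 1.0000, -0.7200).
‖u_2‖ = 1.5620, so e_2 = (-0.6146, 0.6402, -0.4609).
Qᵀb = (3.8000, 0.0512).
Back-substitute: x_2 = 0.0512/1.5620 = 0.0328.
x_1 = (3.8000 − 3.4000·0.0328)/5.0000 = 0.7377.

x = (0.7377, 0.0328)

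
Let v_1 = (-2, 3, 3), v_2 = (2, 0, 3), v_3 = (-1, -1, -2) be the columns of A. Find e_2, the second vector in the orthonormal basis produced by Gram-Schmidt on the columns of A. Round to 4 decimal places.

v_1 = (-2, 3, 3); ‖v_1‖ = 4.6904, so e_1 = (-0.4264, 0.6396, 0.6396).
e_1·v_2 = (-0.4264)·2 + 0.6396·0 + 0.6396·3 = 1.0660.
u_2 = v_2 − 1.0660·e_1 = (2.4545, -0.6818, 2.3182).
‖u_2‖ = 3.4444, so e_2 = (0.7126, -0.1980, 0.6730).

e_2 = (0.7126, -0.1980, 0.6730)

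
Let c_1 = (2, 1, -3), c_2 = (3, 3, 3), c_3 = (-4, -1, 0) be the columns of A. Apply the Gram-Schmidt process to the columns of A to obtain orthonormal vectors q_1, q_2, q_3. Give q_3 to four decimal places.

q_3 = (-0.6172, 0.7715, -0.1543)

q_1 = c_1/‖c_1‖ = (2, 1, -3)/3.7417 = (0.5345, 0.2673, -0.8018).
r_{12} = q_1·c_2 = 0.0000.
u_2 = c_2 + 0.0000·q_1 = (3.0000, 3.0000, 3.0000).
‖u_2‖ = 5.1962, so q_2 = (0.5774, 0.5774, 0.5774).
r_{13} = q_1·c_3 = -2.4054; r_{23} = q_2·c_3 = -2.8868.
u_3 = c_3 + 2.4054·q_1 + 2.8868·q_2 = (-1.0476, 1.3095, -0.2619).
‖u_3‖ = 1.6973, so q_3 = (-0.6172, 0.7715, -0.1543).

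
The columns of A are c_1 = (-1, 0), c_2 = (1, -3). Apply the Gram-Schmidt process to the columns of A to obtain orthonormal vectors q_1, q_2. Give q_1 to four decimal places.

c_1 = (-1, 0); ‖c_1‖ = 1.0000, so q_1 = (-1.0000, 0.0000).

q_1 = (-1.0000, 0.0000)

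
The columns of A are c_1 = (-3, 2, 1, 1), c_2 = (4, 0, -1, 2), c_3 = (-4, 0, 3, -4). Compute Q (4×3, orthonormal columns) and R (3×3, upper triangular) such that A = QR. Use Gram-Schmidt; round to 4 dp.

c_1 = (-3, 2, 1, 1); ‖c_1‖ = 3.8730, so q_1 = (-0.7746, 0.5164, 0.2582, 0.2582).
q_1·c_2 = (-0.7746)·4 + 0.5164·0 + 0.2582·(-1) + 0.2582·2 = -2.8402.
u_2 = c_2 + 2.8402·q_1 = (1.8000, 1.4667, -0.2667, 2.7333).
‖u_2‖ = 3.5963, so q_2 = (0.5005, 0.4078, -0.0742, 0.7600).
q_1·c_3 = (-0.7746)·(-4) + 0.5164·0 + 0.2582·3 + 0.2582·(-4) = 2.8402; q_2·c_3 = 0.5005·(-4) + 0.4078·0 + (-0.0742)·3 + 0.7600·(-4) = -5.2647.
u_3 = c_3 − 2.8402·q_1 + 5.2647·q_2 = (0.8351, 0.6804, 1.8763, -0.7320).
‖u_3‖ = 2.2840, so q_3 = (0.3656, 0.2979, 0.8215, -0.3205).

Q = [[-0.7746, 0.5005, 0.3656], [0.5164, 0.4078, 0.2979], [0.2582, -0.0742, 0.8215], [0.2582, 0.7600, -0.3205]], R = [[3.8730, -2.8402, 2.8402], [0.0000, 3.5963, -5.2647], [0.0000, 0.0000, 2.2840]]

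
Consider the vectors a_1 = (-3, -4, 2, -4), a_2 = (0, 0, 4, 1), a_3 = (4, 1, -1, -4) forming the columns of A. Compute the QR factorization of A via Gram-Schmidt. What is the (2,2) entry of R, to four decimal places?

q_1 = a_1/‖a_1‖ = (-3, -4, 2, -4)/6.7082 = (-0.4472, -0.5963, 0.2981, -0.5963).
r_{12} = q_1·a_2 = 0.5963.
u_2 = a_2 − 0.5963·q_1 = (0.2667, 0.3556, 3.8222, 1.3556).
r_{22} = ‖u_2‖ = 4.0798.

r_{22} = 4.0798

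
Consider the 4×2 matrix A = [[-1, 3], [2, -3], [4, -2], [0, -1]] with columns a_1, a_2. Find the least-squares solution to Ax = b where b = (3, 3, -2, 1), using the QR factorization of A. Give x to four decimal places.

a_1 = (-1, 2, 4, 0); ‖a_1‖ = 4.5826, so q_1 = (-0.2182, 0.4364, 0.8729, 0.0000).
q_1·a_2 = (-0.2182)·3 + 0.4364·(-3) + 0.8729·(-2) + 0.0000·(-1) = -3.7097.
u_2 = a_2 + 3.7097·q_1 = (2.1905, -1.3810, 1.2381, -1.0000).
‖u_2‖ = 3.0394, so q_2 = (0.7207, -0.4543, 0.4073, -0.3290).
Qᵀb = (-1.0911, -0.3447).
Back-substitute: x_2 = -0.3447/3.0394 = -0.1134.
x_1 = (-1.0911 + 3.7097·(-0.1134))/4.5826 = -0.3299.

x = (-0.3299, -0.1134)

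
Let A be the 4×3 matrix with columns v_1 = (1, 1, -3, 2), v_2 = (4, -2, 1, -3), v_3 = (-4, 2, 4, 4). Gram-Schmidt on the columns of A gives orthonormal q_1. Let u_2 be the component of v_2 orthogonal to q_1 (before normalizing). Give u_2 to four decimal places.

v_1 = (1, 1, -3, 2); ‖v_1‖ = 3.8730, so q_1 = (0.2582, 0.2582, -0.7746, 0.5164).
q_1·v_2 = 0.2582·4 + 0.2582·(-2) + (-0.7746)·1 + 0.5164·(-3) = -1.8074.
u_2 = v_2 + 1.8074·q_1 = (4.4667, -1.5333, -0.4000, -2.0667).

u_2 = (4.4667, -1.5333, -0.4000, -2.0667)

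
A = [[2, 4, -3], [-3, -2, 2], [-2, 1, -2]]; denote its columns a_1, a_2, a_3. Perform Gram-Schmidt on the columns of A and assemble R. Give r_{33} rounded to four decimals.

a_1 = (2, -3, -2); ‖a_1‖ = 4.1231, so e_1 = (0.4851, -0.7276, -0.4851).
e_1·a_2 = 0.4851·4 + (-0.7276)·(-2) + (-0.4851)·1 = 2.9104.
u_2 = a_2 − 2.9104·e_1 = (2.5882, 0.1176, 2.4118).
‖u_2‖ = 3.5397, so e_2 = (0.7312, 0.0332, 0.6813).
e_1·a_3 = 0.4851·(-3) + (-0.7276)·2 + (-0.4851)·(-2) = -1.9403; e_2·a_3 = 0.7312·(-3) + 0.0332·2 + 0.6813·(-2) = -3.4898.
u_3 = a_3 + 1.9403·e_1 + 3.4898·e_2 = (0.4930, 0.7042, -0.5634).
r_{33} = ‖u_3‖ = 1.0278.

r_{33} = 1.0278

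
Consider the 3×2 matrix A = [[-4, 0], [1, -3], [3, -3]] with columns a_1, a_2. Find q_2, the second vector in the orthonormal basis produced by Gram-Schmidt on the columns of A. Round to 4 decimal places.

a_1 = (-4, 1, 3); ‖a_1‖ = 5.0990, so q_1 = (-0.7845, 0.1961, 0.5883).
q_1·a_2 = (-0.7845)·0 + 0.1961·(-3) + 0.5883·(-3) = -2.3534.
u_2 = a_2 + 2.3534·q_1 = (-1.8462, -2.5385, -1.6154).
‖u_2‖ = 3.5301, so q_2 = (-0.5230, -0.7191, -0.4576).

q_2 = (-0.5230, -0.7191, -0.4576)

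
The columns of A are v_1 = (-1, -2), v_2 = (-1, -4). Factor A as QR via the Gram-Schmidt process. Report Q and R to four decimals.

e_1 = v_1/‖v_1‖ = (-1, -2)/2.2361 = (-0.4472, -0.8944).
r_{12} = e_1·v_2 = 4.0249.
u_2 = v_2 − 4.0249·e_1 = (0.8000, -0.4000).
‖u_2‖ = 0.8944, so e_2 = (0.8944, -0.4472).

Q = [[-0.4472, 0.8944], [-0.8944, -0.4472]], R = [[2.2361, 4.0249], [0.0000, 0.8944]]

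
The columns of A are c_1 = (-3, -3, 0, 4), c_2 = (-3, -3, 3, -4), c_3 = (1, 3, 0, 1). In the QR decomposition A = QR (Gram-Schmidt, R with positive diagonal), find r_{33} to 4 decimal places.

r_{33} = 1.8692

c_1 = (-3, -3, 0, 4); ‖c_1‖ = 5.8310, so q_1 = (-0.5145, -0.5145, 0.0000, 0.6860).
q_1·c_2 = (-0.5145)·(-3) + (-0.5145)·(-3) + 0.0000·3 + 0.6860·(-4) = 0.3430.
u_2 = c_2 − 0.3430·q_1 = (-2.8235, -2.8235, 3.0000, -4.2353).
‖u_2‖ = 6.5485, so q_2 = (-0.4312, -0.4312, 0.4581, -0.6468).
q_1·c_3 = (-0.5145)·1 + (-0.5145)·3 + 0.0000·0 + 0.6860·1 = -1.3720; q_2·c_3 = (-0.4312)·1 + (-0.4312)·3 + 0.4581·0 + (-0.6468)·1 = -2.3715.
u_3 = c_3 + 1.3720·q_1 + 2.3715·q_2 = (-0.7284, 1.2716, 1.0864, 0.4074).
r_{33} = ‖u_3‖ = 1.8692.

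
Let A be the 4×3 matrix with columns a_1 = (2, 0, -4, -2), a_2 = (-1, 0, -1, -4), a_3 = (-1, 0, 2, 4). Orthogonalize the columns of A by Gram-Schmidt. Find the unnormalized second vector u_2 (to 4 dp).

u_2 = (-1.8333, 0.0000, 0.6667, -3.1667)

q_1 = a_1/‖a_1‖ = (2, 0, -4, -2)/4.8990 = (0.4082, 0.0000, -0.8165, -0.4082).
r_{12} = q_1·a_2 = 2.0412.
u_2 = a_2 − 2.0412·q_1 = (-1.8333, 0.0000, 0.6667, -3.1667).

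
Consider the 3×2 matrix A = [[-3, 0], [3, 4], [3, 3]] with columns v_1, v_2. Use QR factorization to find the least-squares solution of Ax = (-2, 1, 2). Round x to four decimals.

e_1 = v_1/‖v_1‖ = (-3, 3, 3)/5.1962 = (-0.5774, 0.5774, 0.5774).
r_{12} = e_1·v_2 = 4.0415.
u_2 = v_2 − 4.0415·e_1 = (2.3333, 1.6667, 0.6667).
‖u_2‖ = 2.9439, so e_2 = (0.7926, 0.5661, 0.2265).
Qᵀb = (2.8868, -0.5661).
Back-substitute: x_2 = -0.5661/2.9439 = -0.1923.
x_1 = (2.8868 − 4.0415·(-0.1923))/5.1962 = 0.7051.

x = (0.7051, -0.1923)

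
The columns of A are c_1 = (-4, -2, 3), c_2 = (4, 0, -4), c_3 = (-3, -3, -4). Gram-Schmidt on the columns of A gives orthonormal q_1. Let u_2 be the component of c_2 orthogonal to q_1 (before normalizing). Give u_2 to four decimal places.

u_2 = (0.1379, -1.9310, -1.1034)

c_1 = (-4, -2, 3); ‖c_1‖ = 5.3852, so q_1 = (-0.7428, -0.3714, 0.5571).
q_1·c_2 = (-0.7428)·4 + (-0.3714)·0 + 0.5571·(-4) = -5.1995.
u_2 = c_2 + 5.1995·q_1 = (0.1379, -1.9310, -1.1034).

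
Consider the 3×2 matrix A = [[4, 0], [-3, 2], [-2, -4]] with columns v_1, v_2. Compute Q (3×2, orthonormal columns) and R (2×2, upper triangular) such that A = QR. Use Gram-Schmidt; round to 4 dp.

Q = [[0.7428, -0.0619], [-0.5571, 0.4952], [-0.3714, -0.8666]], R = [[5.3852, 0.3714], [0.0000, 4.4567]]

v_1 = (4, -3, -2); ‖v_1‖ = 5.3852, so e_1 = (0.7428, -0.5571, -0.3714).
e_1·v_2 = 0.7428·0 + (-0.5571)·2 + (-0.3714)·(-4) = 0.3714.
u_2 = v_2 − 0.3714·e_1 = (-0.2759, 2.2069, -3.8621).
‖u_2‖ = 4.4567, so e_2 = (-0.0619, 0.4952, -0.8666).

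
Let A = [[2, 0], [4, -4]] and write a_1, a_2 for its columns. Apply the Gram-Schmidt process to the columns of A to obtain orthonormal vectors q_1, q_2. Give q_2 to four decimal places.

q_2 = (0.8944, -0.4472)

q_1 = a_1/‖a_1‖ = (2, 4)/4.4721 = (0.4472, 0.8944).
r_{12} = q_1·a_2 = -3.5777.
u_2 = a_2 + 3.5777·q_1 = (1.6000, -0.8000).
‖u_2‖ = 1.7889, so q_2 = (0.8944, -0.4472).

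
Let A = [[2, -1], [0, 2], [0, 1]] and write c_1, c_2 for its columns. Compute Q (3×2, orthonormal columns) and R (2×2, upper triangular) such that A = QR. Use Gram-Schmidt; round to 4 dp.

q_1 = c_1/‖c_1‖ = (2, 0, 0)/2.0000 = (1.0000, 0.0000, 0.0000).
r_{12} = q_1·c_2 = -1.0000.
u_2 = c_2 + 1.0000·q_1 = (0.0000, 2.0000, 1.0000).
‖u_2‖ = 2.2361, so q_2 = (0.0000, 0.8944, 0.4472).

Q = [[1.0000, 0.0000], [0.0000, 0.8944], [0.0000, 0.4472]], R = [[2.0000, -1.0000], [0.0000, 2.2361]]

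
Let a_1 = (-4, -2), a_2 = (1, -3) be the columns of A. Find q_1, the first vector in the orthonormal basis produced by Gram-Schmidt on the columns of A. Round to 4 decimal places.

q_1 = (-0.8944, -0.4472)

a_1 = (-4, -2); ‖a_1‖ = 4.4721, so q_1 = (-0.8944, -0.4472).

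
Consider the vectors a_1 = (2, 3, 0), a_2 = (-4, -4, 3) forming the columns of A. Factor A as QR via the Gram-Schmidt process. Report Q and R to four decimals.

Q = [[0.5547, -0.2886], [0.8321, 0.1924], [0.0000, 0.9379]], R = [[3.6056, -5.5470], [0.0000, 3.1986]]

a_1 = (2, 3, 0); ‖a_1‖ = 3.6056, so e_1 = (0.5547, 0.8321, 0.0000).
e_1·a_2 = 0.5547·(-4) + 0.8321·(-4) + 0.0000·3 = -5.5470.
u_2 = a_2 + 5.5470·e_1 = (-0.9231, 0.6154, 3.0000).
‖u_2‖ = 3.1986, so e_2 = (-0.2886, 0.1924, 0.9379).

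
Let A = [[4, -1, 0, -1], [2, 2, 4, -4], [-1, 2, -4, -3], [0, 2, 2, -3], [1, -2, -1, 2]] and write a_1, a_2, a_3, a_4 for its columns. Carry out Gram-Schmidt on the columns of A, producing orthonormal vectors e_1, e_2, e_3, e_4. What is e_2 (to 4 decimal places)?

e_2 = (-0.0676, 0.5859, 0.4507, 0.4958, -0.4507)

a_1 = (4, 2, -1, 0, 1); ‖a_1‖ = 4.6904, so e_1 = (0.8528, 0.4264, -0.2132, 0.0000, 0.2132).
e_1·a_2 = 0.8528·(-1) + 0.4264·2 + (-0.2132)·2 + 0.0000·2 + 0.2132·(-2) = -0.8528.
u_2 = a_2 + 0.8528·e_1 = (-0.2727, 2.3636, 1.8182, 2.0000, -1.8182).
‖u_2‖ = 4.0339, so e_2 = (-0.0676, 0.5859, 0.4507, 0.4958, -0.4507).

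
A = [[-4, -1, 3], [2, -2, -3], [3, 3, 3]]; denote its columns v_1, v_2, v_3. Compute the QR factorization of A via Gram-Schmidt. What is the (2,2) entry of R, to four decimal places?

r_{22} = 3.3477

v_1 = (-4, 2, 3); ‖v_1‖ = 5.3852, so e_1 = (-0.7428, 0.3714, 0.5571).
e_1·v_2 = (-0.7428)·(-1) + 0.3714·(-2) + 0.5571·3 = 1.6713.
u_2 = v_2 − 1.6713·e_1 = (0.2414, -2.6207, 2.0690).
r_{22} = ‖u_2‖ = 3.3477.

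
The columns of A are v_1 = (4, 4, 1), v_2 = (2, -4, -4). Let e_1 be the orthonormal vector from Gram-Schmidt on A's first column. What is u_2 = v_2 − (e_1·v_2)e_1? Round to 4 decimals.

v_1 = (4, 4, 1); ‖v_1‖ = 5.7446, so e_1 = (0.6963, 0.6963, 0.1741).
e_1·v_2 = 0.6963·2 + 0.6963·(-4) + 0.1741·(-4) = -2.0889.
u_2 = v_2 + 2.0889·e_1 = (3.4545, -2.5455, -3.6364).

u_2 = (3.4545, -2.5455, -3.6364)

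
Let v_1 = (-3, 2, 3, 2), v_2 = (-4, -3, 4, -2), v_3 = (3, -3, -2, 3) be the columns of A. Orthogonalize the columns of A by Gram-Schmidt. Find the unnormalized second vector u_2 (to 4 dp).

u_2 = (-2.3846, -4.0769, 2.3846, -3.0769)

v_1 = (-3, 2, 3, 2); ‖v_1‖ = 5.0990, so q_1 = (-0.5883, 0.3922, 0.5883, 0.3922).
q_1·v_2 = (-0.5883)·(-4) + 0.3922·(-3) + 0.5883·4 + 0.3922·(-2) = 2.7456.
u_2 = v_2 − 2.7456·q_1 = (-2.3846, -4.0769, 2.3846, -3.0769).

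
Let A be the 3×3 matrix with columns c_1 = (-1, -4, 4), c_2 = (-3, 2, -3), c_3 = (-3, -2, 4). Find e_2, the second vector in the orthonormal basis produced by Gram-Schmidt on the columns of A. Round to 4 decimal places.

e_2 = (-0.9660, -0.0167, -0.2581)

e_1 = c_1/‖c_1‖ = (-1, -4, 4)/5.7446 = (-0.1741, -0.6963, 0.6963).
r_{12} = e_1·c_2 = -2.9593.
u_2 = c_2 + 2.9593·e_1 = (-3.5152, -0.0606, -0.9394).
‖u_2‖ = 3.6390, so e_2 = (-0.9660, -0.0167, -0.2581).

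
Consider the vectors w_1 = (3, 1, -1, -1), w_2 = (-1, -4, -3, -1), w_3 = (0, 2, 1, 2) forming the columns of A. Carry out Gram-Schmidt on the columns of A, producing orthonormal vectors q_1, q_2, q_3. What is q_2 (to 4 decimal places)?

q_2 = (-0.0488, -0.7319, -0.6343, -0.2440)

w_1 = (3, 1, -1, -1); ‖w_1‖ = 3.4641, so q_1 = (0.8660, 0.2887, -0.2887, -0.2887).
q_1·w_2 = 0.8660·(-1) + 0.2887·(-4) + (-0.2887)·(-3) + (-0.2887)·(-1) = -0.8660.
u_2 = w_2 + 0.8660·q_1 = (-0.2500, -3.7500, -3.2500, -1.2500).
‖u_2‖ = 5.1235, so q_2 = (-0.0488, -0.7319, -0.6343, -0.2440).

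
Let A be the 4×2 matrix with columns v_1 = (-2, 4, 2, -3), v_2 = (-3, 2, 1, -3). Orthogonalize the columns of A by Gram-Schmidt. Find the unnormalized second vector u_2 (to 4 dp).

u_2 = (-1.4848, -1.0303, -0.5152, -0.7273)

v_1 = (-2, 4, 2, -3); ‖v_1‖ = 5.7446, so q_1 = (-0.3482, 0.6963, 0.3482, -0.5222).
q_1·v_2 = (-0.3482)·(-3) + 0.6963·2 + 0.3482·1 + (-0.5222)·(-3) = 4.3519.
u_2 = v_2 − 4.3519·q_1 = (-1.4848, -1.0303, -0.5152, -0.7273).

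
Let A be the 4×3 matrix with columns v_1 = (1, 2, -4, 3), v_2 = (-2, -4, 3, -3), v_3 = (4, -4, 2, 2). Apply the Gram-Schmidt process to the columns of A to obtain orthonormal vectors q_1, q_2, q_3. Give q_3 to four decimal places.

v_1 = (1, 2, -4, 3); ‖v_1‖ = 5.4772, so q_1 = (0.1826, 0.3651, -0.7303, 0.5477).
q_1·v_2 = 0.1826·(-2) + 0.3651·(-4) + (-0.7303)·3 + 0.5477·(-3) = -5.6598.
u_2 = v_2 + 5.6598·q_1 = (-0.9667, -1.9333, -1.1333, 0.1000).
‖u_2‖ = 2.4427, so q_2 = (-0.3957, -0.7915, -0.4640, 0.0409).
q_1·v_3 = 0.1826·4 + 0.3651·(-4) + (-0.7303)·2 + 0.5477·2 = -1.0954; q_2·v_3 = (-0.3957)·4 + (-0.7915)·(-4) + (-0.4640)·2 + 0.0409·2 = 0.7369.
u_3 = v_3 + 1.0954·q_1 − 0.7369·q_2 = (4.4916, -3.0168, 1.5419, 2.5698).
‖u_3‖ = 6.1852, so q_3 = (0.7262, -0.4877, 0.2493, 0.4155).

q_3 = (0.7262, -0.4877, 0.2493, 0.4155)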